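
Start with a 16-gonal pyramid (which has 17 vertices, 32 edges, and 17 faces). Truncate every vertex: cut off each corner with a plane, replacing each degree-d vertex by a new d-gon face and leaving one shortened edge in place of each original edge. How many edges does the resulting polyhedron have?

96

Truncation replaces each original edge-end by a new vertex, so V′ = 2E = 64.
Each original edge survives, and each old vertex of degree d contributes d new edges; summing degrees gives Σd = 2E, so E′ = E + 2E = 3E = 96.
Each original face survives and each original vertex becomes one new face: F′ = F + V = 34.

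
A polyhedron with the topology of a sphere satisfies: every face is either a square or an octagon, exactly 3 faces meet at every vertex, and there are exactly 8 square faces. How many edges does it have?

24

Let x be the number of octagons; then F = 8 + x.
Edge–face incidences: 2E = 4·8 + 8·x = 32 + 8x.
Every vertex has degree 3, so 3V = 2E.
Euler: V − E + F = 2 ⇒ (2E)/3 − E + (8 + x) = 2.
Multiply by 6: 2·(2E) − 3·(2E) + 6·(8 + x) = 12, i.e. 48 + 6x − (32 + 8x) = 12.
Collecting terms: −2x + 16 = 12, so −2x = −4, so x = 2.
Then 2E = 32 + 8·2 = 48, so E = 24, V = 2E/3 = 16, F = 8 + 2 = 10.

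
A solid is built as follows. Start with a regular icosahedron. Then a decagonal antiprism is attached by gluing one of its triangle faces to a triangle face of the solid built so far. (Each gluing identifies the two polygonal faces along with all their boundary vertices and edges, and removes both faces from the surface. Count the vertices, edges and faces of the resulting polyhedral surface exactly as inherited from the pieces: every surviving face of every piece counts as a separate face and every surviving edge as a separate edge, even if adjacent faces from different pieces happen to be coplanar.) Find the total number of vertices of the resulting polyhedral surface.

29

A regular icosahedron: V=12, E=30, F=20.
Attach a decagonal antiprism (V=20, E=40, F=22) along a 3-gon: merge 3 vertices and 3 edges, delete both glued faces → V=29, E=67, F=40.
Check: V − E + F = 29 − 67 + 40 = 2.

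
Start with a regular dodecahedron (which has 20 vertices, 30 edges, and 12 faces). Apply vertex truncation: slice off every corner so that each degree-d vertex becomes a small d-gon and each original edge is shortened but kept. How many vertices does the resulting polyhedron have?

Truncation replaces each original edge-end by a new vertex, so V′ = 2E = 60.
Each original edge survives, and each old vertex of degree d contributes d new edges; summing degrees gives Σd = 2E, so E′ = E + 2E = 3E = 90.
Each original face survives and each original vertex becomes one new face: F′ = F + V = 32.

60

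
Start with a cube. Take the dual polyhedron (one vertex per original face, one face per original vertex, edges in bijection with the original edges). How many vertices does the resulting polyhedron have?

6

The base solid has V = 8, E = 12, F = 6.
The dual swaps V and F and preserves E: V′ = F = 6, E′ = E = 12, F′ = V = 8.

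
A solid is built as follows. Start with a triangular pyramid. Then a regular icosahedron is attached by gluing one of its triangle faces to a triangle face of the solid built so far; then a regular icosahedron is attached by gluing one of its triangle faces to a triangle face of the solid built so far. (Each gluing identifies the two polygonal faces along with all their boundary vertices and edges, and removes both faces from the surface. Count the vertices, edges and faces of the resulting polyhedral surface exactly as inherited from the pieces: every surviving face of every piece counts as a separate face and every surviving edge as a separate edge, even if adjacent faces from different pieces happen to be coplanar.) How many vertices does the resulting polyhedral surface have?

22

A triangular pyramid: V=4, E=6, F=4.
Attach a regular icosahedron (V=12, E=30, F=20) along a 3-gon: merge 3 vertices and 3 edges, delete both glued faces → V=13, E=33, F=22.
Attach a regular icosahedron (V=12, E=30, F=20) along a 3-gon: merge 3 vertices and 3 edges, delete both glued faces → V=22, E=60, F=40.
Check: V − E + F = 22 − 60 + 40 = 2.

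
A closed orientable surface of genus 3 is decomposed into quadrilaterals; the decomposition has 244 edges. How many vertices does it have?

118

χ = 2 − 2·3 = -4, and every face is a square so 4F = 2E.
F = 2E/4 = 122. Then V = -4 + E − F = -4 + 244 − 122 = 118.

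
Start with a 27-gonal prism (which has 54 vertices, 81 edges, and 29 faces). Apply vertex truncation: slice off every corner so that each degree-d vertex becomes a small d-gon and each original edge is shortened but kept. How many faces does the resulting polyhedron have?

Truncation replaces each original edge-end by a new vertex, so V′ = 2E = 162.
Each original edge survives, and each old vertex of degree d contributes d new edges; summing degrees gives Σd = 2E, so E′ = E + 2E = 3E = 243.
Each original face survives and each original vertex becomes one new face: F′ = F + V = 83.

83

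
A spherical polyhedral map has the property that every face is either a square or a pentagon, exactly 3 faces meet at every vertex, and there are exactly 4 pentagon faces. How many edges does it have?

18

Let x be the number of squares; then F = 4 + x.
Edge–face incidences: 2E = 5·4 + 4·x = 20 + 4x.
Every vertex has degree 3, so 3V = 2E.
Euler: V − E + F = 2 ⇒ (2E)/3 − E + (4 + x) = 2.
Multiply by 6: 2·(2E) − 3·(2E) + 6·(4 + x) = 12, i.e. 24 + 6x − (20 + 4x) = 12.
Collecting terms: 2x + 4 = 12, so 2x = 8, so x = 4.
Then 2E = 20 + 4·4 = 36, so E = 18, V = 2E/3 = 12, F = 4 + 4 = 8.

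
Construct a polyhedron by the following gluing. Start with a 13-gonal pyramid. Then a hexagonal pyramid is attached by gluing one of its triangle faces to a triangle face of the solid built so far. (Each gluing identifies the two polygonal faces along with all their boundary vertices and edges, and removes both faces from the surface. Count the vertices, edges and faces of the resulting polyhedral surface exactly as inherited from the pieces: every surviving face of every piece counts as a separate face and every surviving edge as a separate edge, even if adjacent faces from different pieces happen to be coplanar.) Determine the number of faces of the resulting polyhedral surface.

19

A 13-gonal pyramid: V=14, E=26, F=14.
Attach a hexagonal pyramid (V=7, E=12, F=7) along a 3-gon: merge 3 vertices and 3 edges, delete both glued faces → V=18, E=35, F=19.
Check: V − E + F = 18 − 35 + 19 = 2.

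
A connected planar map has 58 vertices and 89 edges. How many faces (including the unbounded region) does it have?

33

Euler's formula for a connected plane graph: V − E + F = 2, so F = 2 − 58 + 89 = 33.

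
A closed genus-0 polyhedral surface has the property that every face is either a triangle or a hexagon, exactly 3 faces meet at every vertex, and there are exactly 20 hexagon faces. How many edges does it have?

Let x be the number of triangles; then F = 20 + x.
Edge–face incidences: 2E = 6·20 + 3·x = 120 + 3x.
Every vertex has degree 3, so 3V = 2E.
Euler: V − E + F = 2 ⇒ (2E)/3 − E + (20 + x) = 2.
Multiply by 6: 2·(2E) − 3·(2E) + 6·(20 + x) = 12, i.e. 120 + 6x − (120 + 3x) = 12.
Collecting terms: 3x = 12, so x = 4.
Then 2E = 120 + 3·4 = 132, so E = 66, V = 2E/3 = 44, F = 20 + 4 = 24.

66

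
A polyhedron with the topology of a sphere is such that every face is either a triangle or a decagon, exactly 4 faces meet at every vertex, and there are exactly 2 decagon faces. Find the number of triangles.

Let x be the number of triangles; then F = 2 + x.
Edge–face incidences: 2E = 10·2 + 3·x = 20 + 3x.
Every vertex has degree 4, so 4V = 2E.
Euler: V − E + F = 2 ⇒ (2E)/4 − E + (2 + x) = 2.
Multiply by 8: 2·(2E) − 4·(2E) + 8·(2 + x) = 16, i.e. 16 + 8x − 2·(20 + 3x) = 16.
Collecting terms: 2x − 24 = 16, so 2x = 40, so x = 20.
Then 2E = 20 + 3·20 = 80, so E = 40, V = 2E/4 = 20, F = 2 + 20 = 22.

20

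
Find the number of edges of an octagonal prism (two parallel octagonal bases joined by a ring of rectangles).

A prism on an n-gon has two n-gon bases and n rectangular sides: V = 2·8 = 16, E = 3·8 = 24, F = 8 + 2 = 10.

24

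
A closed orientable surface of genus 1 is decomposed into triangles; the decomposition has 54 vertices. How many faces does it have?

108

χ = 2 − 2·1 = 0, and every face is a triangle so 3F = 2E.
V − E + F = 0 with E = 3F/2 gives 54 − (3/2 − 1)·F = 0, so F = 108 and E = 162.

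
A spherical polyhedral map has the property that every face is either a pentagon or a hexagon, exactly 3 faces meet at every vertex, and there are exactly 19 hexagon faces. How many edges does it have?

Let x be the number of pentagons; then F = 19 + x.
Edge–face incidences: 2E = 6·19 + 5·x = 114 + 5x.
Every vertex has degree 3, so 3V = 2E.
Euler: V − E + F = 2 ⇒ (2E)/3 − E + (19 + x) = 2.
Multiply by 6: 2·(2E) − 3·(2E) + 6·(19 + x) = 12, i.e. 114 + 6x − (114 + 5x) = 12.
Collecting terms: x = 12.
Then 2E = 114 + 5·12 = 174, so E = 87, V = 2E/3 = 58, F = 19 + 12 = 31.

87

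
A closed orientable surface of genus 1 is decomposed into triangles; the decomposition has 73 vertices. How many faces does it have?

146

χ = 2 − 2·1 = 0, and every face is a triangle so 3F = 2E.
V − E + F = 0 with E = 3F/2 gives 73 − (3/2 − 1)·F = 0, so F = 146 and E = 219.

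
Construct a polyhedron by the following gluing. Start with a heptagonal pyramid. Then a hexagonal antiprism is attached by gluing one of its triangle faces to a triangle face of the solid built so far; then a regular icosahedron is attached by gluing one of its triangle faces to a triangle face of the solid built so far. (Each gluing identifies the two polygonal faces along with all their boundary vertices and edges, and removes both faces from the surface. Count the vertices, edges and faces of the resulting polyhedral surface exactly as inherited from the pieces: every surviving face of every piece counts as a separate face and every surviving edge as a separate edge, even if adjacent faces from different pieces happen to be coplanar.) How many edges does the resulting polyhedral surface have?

62

A heptagonal pyramid: V=8, E=14, F=8.
Attach a hexagonal antiprism (V=12, E=24, F=14) along a 3-gon: merge 3 vertices and 3 edges, delete both glued faces → V=17, E=35, F=20.
Attach a regular icosahedron (V=12, E=30, F=20) along a 3-gon: merge 3 vertices and 3 edges, delete both glued faces → V=26, E=62, F=38.
Check: V − E + F = 26 − 62 + 38 = 2.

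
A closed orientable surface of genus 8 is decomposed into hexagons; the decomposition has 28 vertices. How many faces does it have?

χ = 2 − 2·8 = -14, and every face is a hexagon so 6F = 2E.
V − E + F = -14 with E = 6F/2 gives 28 − (6/2 − 1)·F = -14, so F = 21 and E = 63.

21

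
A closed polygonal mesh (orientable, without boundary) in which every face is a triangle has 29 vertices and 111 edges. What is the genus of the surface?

5

Every face is a triangle and each edge borders two faces, so 3F = 2·111, giving F = 74.
χ = V − E + F = 29 − 111 + 74 = -8.
For a closed orientable surface χ = 2 − 2g, so g = (2 − (-8))/2 = 5.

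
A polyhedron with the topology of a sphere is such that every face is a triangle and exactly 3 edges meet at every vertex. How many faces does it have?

Each face has 3 edges and each edge borders two faces, so 2E = 3F.
Each vertex has degree 3, so 3V = 2E and hence V = 3F/3.
Euler: V − E + F = 2 ⇒ (3F/3) − (3F/2) + F = 2.
Multiply by 6: (6 − 9 + 6)F = 12, i.e. 3F = 12.
So F = 4, E = 3·4/2 = 6, V = 3·4/3 = 4.

4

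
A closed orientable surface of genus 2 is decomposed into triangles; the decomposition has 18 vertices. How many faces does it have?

χ = 2 − 2·2 = -2, and every face is a triangle so 3F = 2E.
V − E + F = -2 with E = 3F/2 gives 18 − (3/2 − 1)·F = -2, so F = 40 and E = 60.

40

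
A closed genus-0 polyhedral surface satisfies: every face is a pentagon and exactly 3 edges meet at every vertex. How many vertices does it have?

20

Each face has 5 edges and each edge borders two faces, so 2E = 5F.
Each vertex has degree 3, so 3V = 2E and hence V = 5F/3.
Euler: V − E + F = 2 ⇒ (5F/3) − (5F/2) + F = 2.
Multiply by 6: (10 − 15 + 6)F = 12, i.e. 1F = 12.
So F = 12, E = 5·12/2 = 30, V = 5·12/3 = 20.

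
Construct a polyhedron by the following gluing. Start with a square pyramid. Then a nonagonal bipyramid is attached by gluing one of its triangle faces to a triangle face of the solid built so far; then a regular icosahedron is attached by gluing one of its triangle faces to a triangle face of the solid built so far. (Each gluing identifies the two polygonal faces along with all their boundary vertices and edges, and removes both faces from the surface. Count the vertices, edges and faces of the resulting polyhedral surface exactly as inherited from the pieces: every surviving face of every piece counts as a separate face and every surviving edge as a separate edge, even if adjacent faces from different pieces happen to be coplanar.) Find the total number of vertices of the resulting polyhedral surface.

A square pyramid: V=5, E=8, F=5.
Attach a nonagonal bipyramid (V=11, E=27, F=18) along a 3-gon: merge 3 vertices and 3 edges, delete both glued faces → V=13, E=32, F=21.
Attach a regular icosahedron (V=12, E=30, F=20) along a 3-gon: merge 3 vertices and 3 edges, delete both glued faces → V=22, E=59, F=39.
Check: V − E + F = 22 − 59 + 39 = 2.

22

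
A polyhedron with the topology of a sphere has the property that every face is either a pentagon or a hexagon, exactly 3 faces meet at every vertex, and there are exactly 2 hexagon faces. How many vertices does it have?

Let x be the number of pentagons; then F = 2 + x.
Edge–face incidences: 2E = 6·2 + 5·x = 12 + 5x.
Every vertex has degree 3, so 3V = 2E.
Euler: V − E + F = 2 ⇒ (2E)/3 − E + (2 + x) = 2.
Multiply by 6: 2·(2E) − 3·(2E) + 6·(2 + x) = 12, i.e. 12 + 6x − (12 + 5x) = 12.
Collecting terms: x = 12.
Then 2E = 12 + 5·12 = 72, so E = 36, V = 2E/3 = 24, F = 2 + 12 = 14.

24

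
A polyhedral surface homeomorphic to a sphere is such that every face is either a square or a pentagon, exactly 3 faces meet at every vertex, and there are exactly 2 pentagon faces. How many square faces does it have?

Let x be the number of squares; then F = 2 + x.
Edge–face incidences: 2E = 5·2 + 4·x = 10 + 4x.
Every vertex has degree 3, so 3V = 2E.
Euler: V − E + F = 2 ⇒ (2E)/3 − E + (2 + x) = 2.
Multiply by 6: 2·(2E) − 3·(2E) + 6·(2 + x) = 12, i.e. 12 + 6x − (10 + 4x) = 12.
Collecting terms: 2x + 2 = 12, so 2x = 10, so x = 5.
Then 2E = 10 + 4·5 = 30, so E = 15, V = 2E/3 = 10, F = 2 + 5 = 7.

5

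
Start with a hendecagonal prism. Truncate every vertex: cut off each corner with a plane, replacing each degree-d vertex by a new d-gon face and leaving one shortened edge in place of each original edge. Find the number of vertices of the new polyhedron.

The base solid has V = 22, E = 33, F = 13.
Truncation replaces each original edge-end by a new vertex, so V′ = 2E = 66.
Each original edge survives, and each old vertex of degree d contributes d new edges; summing degrees gives Σd = 2E, so E′ = E + 2E = 3E = 99.
Each original face survives and each original vertex becomes one new face: F′ = F + V = 35.

66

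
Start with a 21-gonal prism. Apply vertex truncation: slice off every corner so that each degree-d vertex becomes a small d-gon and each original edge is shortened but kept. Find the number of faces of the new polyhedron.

65

The base solid has V = 42, E = 63, F = 23.
Truncation replaces each original edge-end by a new vertex, so V′ = 2E = 126.
Each original edge survives, and each old vertex of degree d contributes d new edges; summing degrees gives Σd = 2E, so E′ = E + 2E = 3E = 189.
Each original face survives and each original vertex becomes one new face: F′ = F + V = 65.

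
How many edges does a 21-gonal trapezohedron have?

84

The n-trapezohedron (dual of the n-antiprism) has V = 2·21 + 2 = 44, E = 4·21 = 84, F = 2·21 = 42.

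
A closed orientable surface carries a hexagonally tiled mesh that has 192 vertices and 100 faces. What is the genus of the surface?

Every face is a hexagon, so 2E = 6·100 = 600, giving E = 300.
χ = V − E + F = 192 − 300 + 100 = -8.
For a closed orientable surface χ = 2 − 2g, so g = (2 − (-8))/2 = 5.

5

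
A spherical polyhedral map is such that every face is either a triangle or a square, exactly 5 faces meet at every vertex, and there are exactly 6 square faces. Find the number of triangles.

32

Let x be the number of triangles; then F = 6 + x.
Edge–face incidences: 2E = 4·6 + 3·x = 24 + 3x.
Every vertex has degree 5, so 5V = 2E.
Euler: V − E + F = 2 ⇒ (2E)/5 − E + (6 + x) = 2.
Multiply by 10: 2·(2E) − 5·(2E) + 10·(6 + x) = 20, i.e. 60 + 10x − 3·(24 + 3x) = 20.
Collecting terms: x − 12 = 20, so x = 32.
Then 2E = 24 + 3·32 = 120, so E = 60, V = 2E/5 = 24, F = 6 + 32 = 38.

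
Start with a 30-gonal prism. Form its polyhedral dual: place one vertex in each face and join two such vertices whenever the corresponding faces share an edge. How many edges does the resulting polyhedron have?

90

The base solid has V = 60, E = 90, F = 32.
The dual swaps V and F and preserves E: V′ = F = 32, E′ = E = 90, F′ = V = 60.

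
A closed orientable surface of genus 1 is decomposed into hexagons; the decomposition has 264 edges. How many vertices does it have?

176

χ = 2 − 2·1 = 0, and every face is a hexagon so 6F = 2E.
F = 2E/6 = 88. Then V = 0 + E − F = 0 + 264 − 88 = 176.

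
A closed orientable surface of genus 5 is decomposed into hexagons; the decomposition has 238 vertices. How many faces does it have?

χ = 2 − 2·5 = -8, and every face is a hexagon so 6F = 2E.
V − E + F = -8 with E = 6F/2 gives 238 − (6/2 − 1)·F = -8, so F = 123 and E = 369.

123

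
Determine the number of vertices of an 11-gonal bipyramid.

13

A bipyramid over an n-gon has 2n triangular faces and n + 2 vertices: V = 11 + 2 = 13, E = 3·11 = 33, F = 2·11 = 22.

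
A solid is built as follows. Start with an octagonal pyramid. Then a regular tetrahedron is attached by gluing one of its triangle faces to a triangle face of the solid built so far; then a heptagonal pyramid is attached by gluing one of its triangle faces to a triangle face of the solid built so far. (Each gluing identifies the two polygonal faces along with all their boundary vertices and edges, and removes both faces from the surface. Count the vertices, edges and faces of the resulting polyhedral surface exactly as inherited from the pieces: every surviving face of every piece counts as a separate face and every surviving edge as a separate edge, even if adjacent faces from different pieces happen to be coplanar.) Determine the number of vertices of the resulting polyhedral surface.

An octagonal pyramid: V=9, E=16, F=9.
Attach a regular tetrahedron (V=4, E=6, F=4) along a 3-gon: merge 3 vertices and 3 edges, delete both glued faces → V=10, E=19, F=11.
Attach a heptagonal pyramid (V=8, E=14, F=8) along a 3-gon: merge 3 vertices and 3 edges, delete both glued faces → V=15, E=30, F=17.
Check: V − E + F = 15 − 30 + 17 = 2.

15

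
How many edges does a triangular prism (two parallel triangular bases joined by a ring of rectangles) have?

A prism on an n-gon has two n-gon bases and n rectangular sides: V = 2·3 = 6, E = 3·3 = 9, F = 3 + 2 = 5.

9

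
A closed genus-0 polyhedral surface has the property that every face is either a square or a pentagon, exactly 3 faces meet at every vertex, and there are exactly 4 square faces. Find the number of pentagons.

Let x be the number of pentagons; then F = 4 + x.
Edge–face incidences: 2E = 4·4 + 5·x = 16 + 5x.
Every vertex has degree 3, so 3V = 2E.
Euler: V − E + F = 2 ⇒ (2E)/3 − E + (4 + x) = 2.
Multiply by 6: 2·(2E) − 3·(2E) + 6·(4 + x) = 12, i.e. 24 + 6x − (16 + 5x) = 12.
Collecting terms: x + 8 = 12, so x = 4.
Then 2E = 16 + 5·4 = 36, so E = 18, V = 2E/3 = 12, F = 4 + 4 = 8.

4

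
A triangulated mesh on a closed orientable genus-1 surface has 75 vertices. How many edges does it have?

χ = 2 − 2·1 = 0, and every face is a triangle so 3F = 2E.
V − E + F = 0 with E = 3F/2 gives 75 − (3/2 − 1)·F = 0, so F = 150 and E = 225.

225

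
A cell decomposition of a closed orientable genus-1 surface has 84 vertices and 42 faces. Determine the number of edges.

For a closed orientable surface of genus 1, χ = 2 − 2·1 = 0.
E = V + F − (0) = 84 + 42 − (0) = 126.

126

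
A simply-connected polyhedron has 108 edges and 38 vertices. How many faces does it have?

Here V − E + F = 2.
F = 2 − V + E = 2 − 38 + 108 = 72.

72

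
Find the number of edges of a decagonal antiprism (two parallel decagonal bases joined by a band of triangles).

An antiprism on an n-gon has two n-gon caps and 2n triangles: V = 2·10 = 20, E = 4·10 = 40, F = 2·10 + 2 = 22.

40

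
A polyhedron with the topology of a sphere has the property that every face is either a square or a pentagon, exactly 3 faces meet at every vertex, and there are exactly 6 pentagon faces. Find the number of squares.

3

Let x be the number of squares; then F = 6 + x.
Edge–face incidences: 2E = 5·6 + 4·x = 30 + 4x.
Every vertex has degree 3, so 3V = 2E.
Euler: V − E + F = 2 ⇒ (2E)/3 − E + (6 + x) = 2.
Multiply by 6: 2·(2E) − 3·(2E) + 6·(6 + x) = 12, i.e. 36 + 6x − (30 + 4x) = 12.
Collecting terms: 2x + 6 = 12, so 2x = 6, so x = 3.
Then 2E = 30 + 4·3 = 42, so E = 21, V = 2E/3 = 14, F = 6 + 3 = 9.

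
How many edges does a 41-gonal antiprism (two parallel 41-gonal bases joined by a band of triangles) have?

An antiprism on an n-gon has two n-gon caps and 2n triangles: V = 2·41 = 82, E = 4·41 = 164, F = 2·41 + 2 = 84.
Check: V − E + F = 82 − 164 + 84 = 2.

164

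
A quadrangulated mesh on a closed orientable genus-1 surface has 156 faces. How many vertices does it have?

χ = 2 − 2·1 = 0, and every face is a square so 4F = 2E.
E = 4·156/2 = 312. Then V = 0 + E − F = 0 + 312 − 156 = 156.

156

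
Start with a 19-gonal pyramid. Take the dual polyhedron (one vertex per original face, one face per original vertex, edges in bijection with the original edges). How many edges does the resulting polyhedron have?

38

The base solid has V = 20, E = 38, F = 20.
The dual swaps V and F and preserves E: V′ = F = 20, E′ = E = 38, F′ = V = 20.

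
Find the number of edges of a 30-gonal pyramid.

60

A pyramid on an n-gon base has one n-gon and n triangles: V = 30 + 1 = 31, E = 2·30 = 60, F = 30 + 1 = 31.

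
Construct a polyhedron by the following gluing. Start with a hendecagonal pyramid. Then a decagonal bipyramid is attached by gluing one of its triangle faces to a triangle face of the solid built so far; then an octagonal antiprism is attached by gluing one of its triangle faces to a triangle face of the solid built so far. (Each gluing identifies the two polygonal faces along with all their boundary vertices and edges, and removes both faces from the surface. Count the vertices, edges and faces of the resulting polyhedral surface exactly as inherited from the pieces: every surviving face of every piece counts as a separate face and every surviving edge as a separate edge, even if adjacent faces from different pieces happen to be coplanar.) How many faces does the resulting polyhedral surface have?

A hendecagonal pyramid: V=12, E=22, F=12.
Attach a decagonal bipyramid (V=12, E=30, F=20) along a 3-gon: merge 3 vertices and 3 edges, delete both glued faces → V=21, E=49, F=30.
Attach an octagonal antiprism (V=16, E=32, F=18) along a 3-gon: merge 3 vertices and 3 edges, delete both glued faces → V=34, E=78, F=46.
Check: V − E + F = 34 − 78 + 46 = 2.

46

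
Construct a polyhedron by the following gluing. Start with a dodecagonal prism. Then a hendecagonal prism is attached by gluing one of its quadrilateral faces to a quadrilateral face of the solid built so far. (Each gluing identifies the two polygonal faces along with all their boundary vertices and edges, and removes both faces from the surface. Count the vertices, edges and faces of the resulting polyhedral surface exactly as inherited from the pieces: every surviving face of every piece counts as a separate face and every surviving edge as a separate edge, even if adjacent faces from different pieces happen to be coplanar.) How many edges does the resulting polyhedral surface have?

65

A dodecagonal prism: V=24, E=36, F=14.
Attach a hendecagonal prism (V=22, E=33, F=13) along a 4-gon: merge 4 vertices and 4 edges, delete both glued faces → V=42, E=65, F=25.
Check: V − E + F = 42 − 65 + 25 = 2.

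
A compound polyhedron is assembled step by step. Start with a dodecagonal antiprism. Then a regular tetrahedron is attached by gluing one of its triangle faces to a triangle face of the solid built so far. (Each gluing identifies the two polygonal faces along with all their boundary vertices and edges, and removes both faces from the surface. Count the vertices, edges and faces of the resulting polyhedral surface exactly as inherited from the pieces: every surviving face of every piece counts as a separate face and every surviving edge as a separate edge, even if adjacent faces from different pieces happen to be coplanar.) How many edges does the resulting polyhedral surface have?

51

A dodecagonal antiprism: V=24, E=48, F=26.
Attach a regular tetrahedron (V=4, E=6, F=4) along a 3-gon: merge 3 vertices and 3 edges, delete both glued faces → V=25, E=51, F=28.
Check: V − E + F = 25 − 51 + 28 = 2.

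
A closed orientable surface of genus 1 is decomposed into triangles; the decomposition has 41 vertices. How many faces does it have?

χ = 2 − 2·1 = 0, and every face is a triangle so 3F = 2E.
V − E + F = 0 with E = 3F/2 gives 41 − (3/2 − 1)·F = 0, so F = 82 and E = 123.

82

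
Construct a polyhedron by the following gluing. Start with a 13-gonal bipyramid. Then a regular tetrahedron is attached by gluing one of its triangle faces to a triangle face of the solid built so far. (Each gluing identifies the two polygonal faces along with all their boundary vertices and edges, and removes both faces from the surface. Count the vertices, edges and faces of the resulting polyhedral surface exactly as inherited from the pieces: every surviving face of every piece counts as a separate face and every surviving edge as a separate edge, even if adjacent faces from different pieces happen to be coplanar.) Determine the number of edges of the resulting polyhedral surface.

A 13-gonal bipyramid: V=15, E=39, F=26.
Attach a regular tetrahedron (V=4, E=6, F=4) along a 3-gon: merge 3 vertices and 3 edges, delete both glued faces → V=16, E=42, F=28.
Check: V − E + F = 16 − 42 + 28 = 2.

42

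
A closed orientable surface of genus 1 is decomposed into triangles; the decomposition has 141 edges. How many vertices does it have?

47

χ = 2 − 2·1 = 0, and every face is a triangle so 3F = 2E.
F = 2E/3 = 94. Then V = 0 + E − F = 0 + 141 − 94 = 47.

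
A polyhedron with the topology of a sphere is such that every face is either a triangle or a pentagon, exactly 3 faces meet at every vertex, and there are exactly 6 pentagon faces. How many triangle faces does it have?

2

Let x be the number of triangles; then F = 6 + x.
Edge–face incidences: 2E = 5·6 + 3·x = 30 + 3x.
Every vertex has degree 3, so 3V = 2E.
Euler: V − E + F = 2 ⇒ (2E)/3 − E + (6 + x) = 2.
Multiply by 6: 2·(2E) − 3·(2E) + 6·(6 + x) = 12, i.e. 36 + 6x − (30 + 3x) = 12.
Collecting terms: 3x + 6 = 12, so 3x = 6, so x = 2.
Then 2E = 30 + 3·2 = 36, so E = 18, V = 2E/3 = 12, F = 6 + 2 = 8.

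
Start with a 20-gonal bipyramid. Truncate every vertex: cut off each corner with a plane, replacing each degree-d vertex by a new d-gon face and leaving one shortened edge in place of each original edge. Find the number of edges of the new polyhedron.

180

The base solid has V = 22, E = 60, F = 40.
Truncation replaces each original edge-end by a new vertex, so V′ = 2E = 120.
Each original edge survives, and each old vertex of degree d contributes d new edges; summing degrees gives Σd = 2E, so E′ = E + 2E = 3E = 180.
Each original face survives and each original vertex becomes one new face: F′ = F + V = 62.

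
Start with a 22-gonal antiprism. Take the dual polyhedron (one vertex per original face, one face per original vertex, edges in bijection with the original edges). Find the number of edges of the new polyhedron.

The base solid has V = 44, E = 88, F = 46.
The dual swaps V and F and preserves E: V′ = F = 46, E′ = E = 88, F′ = V = 44.

88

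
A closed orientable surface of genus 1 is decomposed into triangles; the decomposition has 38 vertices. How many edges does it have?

114

χ = 2 − 2·1 = 0, and every face is a triangle so 3F = 2E.
V − E + F = 0 with E = 3F/2 gives 38 − (3/2 − 1)·F = 0, so F = 76 and E = 114.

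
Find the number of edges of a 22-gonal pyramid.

A pyramid on an n-gon base has one n-gon and n triangles: V = 22 + 1 = 23, E = 2·22 = 44, F = 22 + 1 = 23.

44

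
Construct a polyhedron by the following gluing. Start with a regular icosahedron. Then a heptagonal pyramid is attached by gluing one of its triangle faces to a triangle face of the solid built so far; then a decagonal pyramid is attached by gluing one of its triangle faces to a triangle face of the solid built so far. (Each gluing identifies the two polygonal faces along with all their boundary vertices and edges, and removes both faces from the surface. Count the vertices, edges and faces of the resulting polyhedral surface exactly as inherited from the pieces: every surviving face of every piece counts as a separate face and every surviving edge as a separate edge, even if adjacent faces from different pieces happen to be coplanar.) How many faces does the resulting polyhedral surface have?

A regular icosahedron: V=12, E=30, F=20.
Attach a heptagonal pyramid (V=8, E=14, F=8) along a 3-gon: merge 3 vertices and 3 edges, delete both glued faces → V=17, E=41, F=26.
Attach a decagonal pyramid (V=11, E=20, F=11) along a 3-gon: merge 3 vertices and 3 edges, delete both glued faces → V=25, E=58, F=35.
Check: V − E + F = 25 − 58 + 35 = 2.

35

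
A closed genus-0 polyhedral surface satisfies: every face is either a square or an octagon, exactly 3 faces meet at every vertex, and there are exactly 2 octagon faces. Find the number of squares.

8

Let x be the number of squares; then F = 2 + x.
Edge–face incidences: 2E = 8·2 + 4·x = 16 + 4x.
Every vertex has degree 3, so 3V = 2E.
Euler: V − E + F = 2 ⇒ (2E)/3 − E + (2 + x) = 2.
Multiply by 6: 2·(2E) − 3·(2E) + 6·(2 + x) = 12, i.e. 12 + 6x − (16 + 4x) = 12.
Collecting terms: 2x − 4 = 12, so 2x = 16, so x = 8.
Then 2E = 16 + 4·8 = 48, so E = 24, V = 2E/3 = 16, F = 2 + 8 = 10.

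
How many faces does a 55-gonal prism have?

A prism on an n-gon has two n-gon bases and n rectangular sides: V = 2·55 = 110, E = 3·55 = 165, F = 55 + 2 = 57.

57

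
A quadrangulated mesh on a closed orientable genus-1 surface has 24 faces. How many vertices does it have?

χ = 2 − 2·1 = 0, and every face is a square so 4F = 2E.
E = 4·24/2 = 48. Then V = 0 + E − F = 0 + 48 − 24 = 24.

24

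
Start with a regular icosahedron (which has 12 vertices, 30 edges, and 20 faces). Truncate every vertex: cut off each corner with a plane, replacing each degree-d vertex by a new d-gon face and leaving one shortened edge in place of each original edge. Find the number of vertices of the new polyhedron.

Truncation replaces each original edge-end by a new vertex, so V′ = 2E = 60.
Each original edge survives, and each old vertex of degree d contributes d new edges; summing degrees gives Σd = 2E, so E′ = E + 2E = 3E = 90.
Each original face survives and each original vertex becomes one new face: F′ = F + V = 32.

60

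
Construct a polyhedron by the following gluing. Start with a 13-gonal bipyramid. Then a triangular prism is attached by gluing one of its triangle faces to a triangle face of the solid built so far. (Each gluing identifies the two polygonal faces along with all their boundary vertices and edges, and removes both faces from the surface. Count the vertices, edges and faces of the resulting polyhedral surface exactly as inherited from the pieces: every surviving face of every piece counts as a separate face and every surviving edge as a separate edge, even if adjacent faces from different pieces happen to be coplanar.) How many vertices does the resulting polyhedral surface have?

18

A 13-gonal bipyramid: V=15, E=39, F=26.
Attach a triangular prism (V=6, E=9, F=5) along a 3-gon: merge 3 vertices and 3 edges, delete both glued faces → V=18, E=45, F=29.
Check: V − E + F = 18 − 45 + 29 = 2.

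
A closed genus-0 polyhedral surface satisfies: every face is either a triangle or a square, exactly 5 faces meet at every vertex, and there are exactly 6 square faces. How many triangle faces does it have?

Let x be the number of triangles; then F = 6 + x.
Edge–face incidences: 2E = 4·6 + 3·x = 24 + 3x.
Every vertex has degree 5, so 5V = 2E.
Euler: V − E + F = 2 ⇒ (2E)/5 − E + (6 + x) = 2.
Multiply by 10: 2·(2E) − 5·(2E) + 10·(6 + x) = 20, i.e. 60 + 10x − 3·(24 + 3x) = 20.
Collecting terms: x − 12 = 20, so x = 32.
Then 2E = 24 + 3·32 = 120, so E = 60, V = 2E/5 = 24, F = 6 + 32 = 38.

32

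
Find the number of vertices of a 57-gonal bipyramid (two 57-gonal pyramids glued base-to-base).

59

A bipyramid over an n-gon has 2n triangular faces and n + 2 vertices: V = 57 + 2 = 59, E = 3·57 = 171, F = 2·57 = 114.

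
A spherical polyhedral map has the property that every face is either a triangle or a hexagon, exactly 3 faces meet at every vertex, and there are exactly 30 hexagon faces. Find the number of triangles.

Let x be the number of triangles; then F = 30 + x.
Edge–face incidences: 2E = 6·30 + 3·x = 180 + 3x.
Every vertex has degree 3, so 3V = 2E.
Euler: V − E + F = 2 ⇒ (2E)/3 − E + (30 + x) = 2.
Multiply by 6: 2·(2E) − 3·(2E) + 6·(30 + x) = 12, i.e. 180 + 6x − (180 + 3x) = 12.
Collecting terms: 3x = 12, so x = 4.
Then 2E = 180 + 3·4 = 192, so E = 96, V = 2E/3 = 64, F = 30 + 4 = 34.

4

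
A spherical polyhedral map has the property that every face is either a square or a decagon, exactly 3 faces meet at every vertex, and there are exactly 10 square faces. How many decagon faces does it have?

2

Let x be the number of decagons; then F = 10 + x.
Edge–face incidences: 2E = 4·10 + 10·x = 40 + 10x.
Every vertex has degree 3, so 3V = 2E.
Euler: V − E + F = 2 ⇒ (2E)/3 − E + (10 + x) = 2.
Multiply by 6: 2·(2E) − 3·(2E) + 6·(10 + x) = 12, i.e. 60 + 6x − (40 + 10x) = 12.
Collecting terms: −4x + 20 = 12, so −4x = −8, so x = 2.
Then 2E = 40 + 10·2 = 60, so E = 30, V = 2E/3 = 20, F = 10 + 2 = 12.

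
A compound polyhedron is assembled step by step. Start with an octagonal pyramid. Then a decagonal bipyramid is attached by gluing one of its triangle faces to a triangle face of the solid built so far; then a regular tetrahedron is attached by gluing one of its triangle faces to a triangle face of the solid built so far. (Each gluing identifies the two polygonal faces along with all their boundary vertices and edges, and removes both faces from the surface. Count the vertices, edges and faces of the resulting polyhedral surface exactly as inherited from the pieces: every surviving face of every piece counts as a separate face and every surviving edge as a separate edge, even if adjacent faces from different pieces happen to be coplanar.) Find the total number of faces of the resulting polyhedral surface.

An octagonal pyramid: V=9, E=16, F=9.
Attach a decagonal bipyramid (V=12, E=30, F=20) along a 3-gon: merge 3 vertices and 3 edges, delete both glued faces → V=18, E=43, F=27.
Attach a regular tetrahedron (V=4, E=6, F=4) along a 3-gon: merge 3 vertices and 3 edges, delete both glued faces → V=19, E=46, F=29.
Check: V − E + F = 19 − 46 + 29 = 2.

29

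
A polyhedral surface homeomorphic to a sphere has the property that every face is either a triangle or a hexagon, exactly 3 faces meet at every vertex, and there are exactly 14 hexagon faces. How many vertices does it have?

32

Let x be the number of triangles; then F = 14 + x.
Edge–face incidences: 2E = 6·14 + 3·x = 84 + 3x.
Every vertex has degree 3, so 3V = 2E.
Euler: V − E + F = 2 ⇒ (2E)/3 − E + (14 + x) = 2.
Multiply by 6: 2·(2E) − 3·(2E) + 6·(14 + x) = 12, i.e. 84 + 6x − (84 + 3x) = 12.
Collecting terms: 3x = 12, so x = 4.
Then 2E = 84 + 3·4 = 96, so E = 48, V = 2E/3 = 32, F = 14 + 4 = 18.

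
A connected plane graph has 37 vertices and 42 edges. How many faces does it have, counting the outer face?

Euler's formula for a connected plane graph: V − E + F = 2, so F = 2 − 37 + 42 = 7.

7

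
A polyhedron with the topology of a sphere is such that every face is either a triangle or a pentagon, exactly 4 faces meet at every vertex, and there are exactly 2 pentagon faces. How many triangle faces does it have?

10

Let x be the number of triangles; then F = 2 + x.
Edge–face incidences: 2E = 5·2 + 3·x = 10 + 3x.
Every vertex has degree 4, so 4V = 2E.
Euler: V − E + F = 2 ⇒ (2E)/4 − E + (2 + x) = 2.
Multiply by 8: 2·(2E) − 4·(2E) + 8·(2 + x) = 16, i.e. 16 + 8x − 2·(10 + 3x) = 16.
Collecting terms: 2x − 4 = 16, so 2x = 20, so x = 10.
Then 2E = 10 + 3·10 = 40, so E = 20, V = 2E/4 = 10, F = 2 + 10 = 12.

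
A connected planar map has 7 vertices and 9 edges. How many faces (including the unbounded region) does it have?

Euler's formula for a connected plane graph: V − E + F = 2, so F = 2 − 7 + 9 = 4.

4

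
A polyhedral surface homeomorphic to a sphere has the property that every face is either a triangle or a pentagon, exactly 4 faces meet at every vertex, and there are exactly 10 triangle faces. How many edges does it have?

Let x be the number of pentagons; then F = 10 + x.
Edge–face incidences: 2E = 3·10 + 5·x = 30 + 5x.
Every vertex has degree 4, so 4V = 2E.
Euler: V − E + F = 2 ⇒ (2E)/4 − E + (10 + x) = 2.
Multiply by 8: 2·(2E) − 4·(2E) + 8·(10 + x) = 16, i.e. 80 + 8x − 2·(30 + 5x) = 16.
Collecting terms: −2x + 20 = 16, so −2x = −4, so x = 2.
Then 2E = 30 + 5·2 = 40, so E = 20, V = 2E/4 = 10, F = 10 + 2 = 12.

20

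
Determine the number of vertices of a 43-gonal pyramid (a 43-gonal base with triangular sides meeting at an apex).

A pyramid on an n-gon base has one n-gon and n triangles: V = 43 + 1 = 44, E = 2·43 = 86, F = 43 + 1 = 44.
Check: V − E + F = 44 − 86 + 44 = 2.

44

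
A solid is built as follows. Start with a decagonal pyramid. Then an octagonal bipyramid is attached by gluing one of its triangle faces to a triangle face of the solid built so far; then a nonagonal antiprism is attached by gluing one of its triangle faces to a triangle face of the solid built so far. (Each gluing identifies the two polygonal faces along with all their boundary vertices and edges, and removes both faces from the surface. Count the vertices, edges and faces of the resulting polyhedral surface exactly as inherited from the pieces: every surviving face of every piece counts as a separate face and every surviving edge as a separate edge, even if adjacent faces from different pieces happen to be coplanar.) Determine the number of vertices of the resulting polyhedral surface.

33

A decagonal pyramid: V=11, E=20, F=11.
Attach an octagonal bipyramid (V=10, E=24, F=16) along a 3-gon: merge 3 vertices and 3 edges, delete both glued faces → V=18, E=41, F=25.
Attach a nonagonal antiprism (V=18, E=36, F=20) along a 3-gon: merge 3 vertices and 3 edges, delete both glued faces → V=33, E=74, F=43.
Check: V − E + F = 33 − 74 + 43 = 2.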